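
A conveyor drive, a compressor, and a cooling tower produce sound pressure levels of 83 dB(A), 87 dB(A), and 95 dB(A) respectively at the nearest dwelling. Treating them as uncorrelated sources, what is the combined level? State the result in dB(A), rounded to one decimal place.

95.9 dB(A)

Incoherent sources combine by intensity addition: L_total = 10·log₁₀(Σ 10^(L_i/10)).
Σ 10^(L/10) = 10^(83/10) + 10^(87/10) + 10^(95/10) = 3.863e+09.
L_total = 10·log₁₀(3.863e+09) = 95.87 dB(A).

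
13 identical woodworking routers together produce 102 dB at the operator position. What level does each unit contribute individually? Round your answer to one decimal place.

For N identical incoherent sources L_total = L₁ + 10·log₁₀ N, so L₁ = 102 − 10·log₁₀(13) = 102 − 11.139.

90.9 dB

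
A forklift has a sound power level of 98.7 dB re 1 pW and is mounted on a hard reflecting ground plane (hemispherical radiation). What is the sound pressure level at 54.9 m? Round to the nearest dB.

56 dB

The power spreads over a hemisphere of area 2π·r², so L_p = L_w − 10·log₁₀(2π·r²).
2π·r² = 1.894e+04 m², 10·log₁₀ of that is 42.773 dB.
L_p = 98.7 − 42.773 = 55.93 dB.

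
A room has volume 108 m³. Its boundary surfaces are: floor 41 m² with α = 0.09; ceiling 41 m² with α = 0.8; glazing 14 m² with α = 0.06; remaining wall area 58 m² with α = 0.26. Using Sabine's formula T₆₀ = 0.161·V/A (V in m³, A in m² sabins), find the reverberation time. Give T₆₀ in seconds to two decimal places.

Summing Sᵢαᵢ: 41·0.09 + 41·0.8 + 14·0.06 + 58·0.26 = 52.41 m².
T₆₀ = 0.161·V/A = 0.161·108/52.41 = 0.332 s.

0.33 s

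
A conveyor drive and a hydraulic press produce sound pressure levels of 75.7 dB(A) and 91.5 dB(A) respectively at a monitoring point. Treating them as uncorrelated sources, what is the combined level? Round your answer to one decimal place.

For uncorrelated sources the intensities add, so convert each level to linear form, sum, and take 10·log₁₀ of the total.
Σ 10^(L/10) = 10^(75.7/10) + 10^(91.5/10) = 1.450e+09.
L_total = 10·log₁₀(1.450e+09) = 91.61 dB(A).

91.6 dB(A)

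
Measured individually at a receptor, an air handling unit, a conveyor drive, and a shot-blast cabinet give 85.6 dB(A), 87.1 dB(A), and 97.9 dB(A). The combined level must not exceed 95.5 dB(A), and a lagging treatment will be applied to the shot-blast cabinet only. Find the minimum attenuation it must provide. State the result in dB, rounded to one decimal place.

Everything except the shot-blast cabinet sums to 10^(85.6/10) + 10^(87.1/10) = 8.759e+08 in linear terms, 89.42 dB(A).
To meet 95.5 dB(A) overall, the treated shot-blast cabinet may contribute at most 10^(95.5/10) − 8.759e+08 = 2.672e+09, i.e. 94.27 dB(A).
So the shot-blast cabinet must be reduced from 97.9 to 94.27 dB(A): IL = 3.63 dB.

3.6 dB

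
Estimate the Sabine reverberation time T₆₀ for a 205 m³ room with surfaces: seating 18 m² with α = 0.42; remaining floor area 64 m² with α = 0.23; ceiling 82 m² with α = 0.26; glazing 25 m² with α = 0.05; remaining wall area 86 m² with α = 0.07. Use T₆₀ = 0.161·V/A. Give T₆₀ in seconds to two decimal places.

0.65 s

Summing Sᵢαᵢ: 18·0.42 + 64·0.23 + 82·0.26 + 25·0.05 + 86·0.07 = 50.87 m².
T₆₀ = 0.161·V/A = 0.161·205/50.87 = 0.649 s.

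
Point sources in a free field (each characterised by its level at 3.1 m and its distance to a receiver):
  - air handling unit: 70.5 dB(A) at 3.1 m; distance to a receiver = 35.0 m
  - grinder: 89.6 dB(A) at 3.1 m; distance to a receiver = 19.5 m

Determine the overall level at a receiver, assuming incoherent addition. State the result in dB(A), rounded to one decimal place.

First find each source's level at the receiver (point-source: −20·log₁₀(r/r_ref)), then combine on an intensity basis.
air handling unit: 70.5 − 20·log₁₀(35.0/3.1) = 70.5 − 21.05 = 49.45 dB(A).
grinder: 89.6 − 20·log₁₀(19.5/3.1) = 89.6 − 15.97 = 73.63 dB(A).
Σ 10^(L/10) = 2.314e+07 → L_total = 10·log₁₀(2.314e+07) = 73.64 dB(A).

73.6 dB(A)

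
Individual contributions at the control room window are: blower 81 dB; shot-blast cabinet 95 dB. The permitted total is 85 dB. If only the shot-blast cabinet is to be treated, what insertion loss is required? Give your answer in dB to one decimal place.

12.2 dB

Fixed contribution from the other source: Σ 10^(L/10) = 10^(81/10) = 1.259e+08 (81.00 dB).
The limit corresponds to 10^(85/10) = 3.162e+08; subtracting the fixed part leaves 1.903e+08 for the shot-blast cabinet, i.e. 82.80 dB.
So the shot-blast cabinet must be reduced from 95 to 82.80 dB: IL = 12.20 dB.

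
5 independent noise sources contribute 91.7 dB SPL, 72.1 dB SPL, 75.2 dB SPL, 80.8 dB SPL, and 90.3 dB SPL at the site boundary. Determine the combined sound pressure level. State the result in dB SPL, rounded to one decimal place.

94.3 dB SPL

For uncorrelated sources the intensities add, so convert each level to linear form, sum, and take 10·log₁₀ of the total.
Σ 10^(L/10) = 10^(91.7/10) + 10^(72.1/10) + 10^(75.2/10) + 10^(80.8/10) + 10^(90.3/10) = 2.720e+09.
L_total = 10·log₁₀(2.720e+09) = 94.35 dB SPL.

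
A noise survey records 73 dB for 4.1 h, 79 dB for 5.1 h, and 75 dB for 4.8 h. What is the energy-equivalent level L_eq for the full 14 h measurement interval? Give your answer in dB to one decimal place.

Weight each interval's intensity by its duration and average over T = 14 h:
Σ tᵢ·10^(Lᵢ/10) = 4.1·10^(73/10) + 5.1·10^(79/10) + 4.8·10^(75/10) = 6.387e+08.
L_eq = 10·log₁₀(6.387e+08/14) = 76.59 dB.

76.6 dB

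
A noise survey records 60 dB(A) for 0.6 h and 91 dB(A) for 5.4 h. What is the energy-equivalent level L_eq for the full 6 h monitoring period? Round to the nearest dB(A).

Weight each interval's intensity by its duration and average over T = 6 h:
Σ tᵢ·10^(Lᵢ/10) = 0.6·10^(60/10) + 5.4·10^(91/10) = 6.799e+09.
L_eq = 10·log₁₀(6.799e+09/6) = 90.54 dB(A).

91 dB(A)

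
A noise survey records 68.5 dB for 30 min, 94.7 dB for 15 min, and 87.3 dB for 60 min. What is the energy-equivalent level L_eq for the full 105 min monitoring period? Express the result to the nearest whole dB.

The energy average is taken in the linear domain: L_eq = 10·log₁₀[(Σ tᵢ·10^(Lᵢ/10))/T], T = 105 min.
Σ tᵢ·10^(Lᵢ/10) = 30·10^(68.5/10) + 15·10^(94.7/10) + 60·10^(87.3/10) = 7.670e+10.
L_eq = 10·log₁₀(7.670e+10/105) = 88.64 dB.

89 dB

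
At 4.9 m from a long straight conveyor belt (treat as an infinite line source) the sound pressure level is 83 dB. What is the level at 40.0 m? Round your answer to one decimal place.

73.9 dB

Line-source attenuation: ΔL = 10·log₁₀(r₂/r₁) = 10·log₁₀(40.0/4.9) = 9.119 dB.
L₂ = 83 − 10·log₁₀(40.0/4.9) = 83 − 9.119 = 73.88 dB.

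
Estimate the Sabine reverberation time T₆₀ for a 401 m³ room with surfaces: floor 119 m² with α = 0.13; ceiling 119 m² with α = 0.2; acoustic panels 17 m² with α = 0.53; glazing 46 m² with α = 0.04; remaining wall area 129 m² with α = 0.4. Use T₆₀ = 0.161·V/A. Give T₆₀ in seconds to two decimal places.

Total absorption A = 119·0.13 + 119·0.2 + 17·0.53 + 46·0.04 + 129·0.4 = 101.72 m² sabins.
T₆₀ = 0.161 × 401 / 101.72 = 0.635 s.

0.63 s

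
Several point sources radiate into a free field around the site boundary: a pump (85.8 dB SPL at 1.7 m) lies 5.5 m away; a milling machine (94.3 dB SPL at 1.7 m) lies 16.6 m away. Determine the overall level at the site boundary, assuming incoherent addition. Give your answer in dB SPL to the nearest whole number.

Apply inverse-square spreading to bring every level to the receiver, then sum 10^(L/10).
pump: 85.8 − 20·log₁₀(5.5/1.7) = 85.8 − 10.20 = 75.60 dB SPL.
milling machine: 94.3 − 20·log₁₀(16.6/1.7) = 94.3 − 19.79 = 74.51 dB SPL.
Σ 10^(L/10) = 6.455e+07 → L_total = 10·log₁₀(6.455e+07) = 78.10 dB SPL.

78 dB SPL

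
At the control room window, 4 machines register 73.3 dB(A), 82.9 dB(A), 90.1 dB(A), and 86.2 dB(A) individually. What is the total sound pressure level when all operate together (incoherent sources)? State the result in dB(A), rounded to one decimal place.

92.2 dB(A)

For uncorrelated sources the intensities add, so convert each level to linear form, sum, and take 10·log₁₀ of the total.
Σ 10^(L/10) = 10^(73.3/10) + 10^(82.9/10) + 10^(90.1/10) + 10^(86.2/10) = 1.657e+09.
L_total = 10·log₁₀(1.657e+09) = 92.19 dB(A).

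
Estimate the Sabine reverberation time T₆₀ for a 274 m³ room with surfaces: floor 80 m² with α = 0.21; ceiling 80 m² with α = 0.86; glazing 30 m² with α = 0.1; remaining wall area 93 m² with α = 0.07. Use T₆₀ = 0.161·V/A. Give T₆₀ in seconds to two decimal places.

0.46 s

A = Σ Sᵢαᵢ = 80·0.21 + 80·0.86 + 30·0.1 + 93·0.07 = 95.11 m².
T₆₀ = 0.161·V/A = 0.161·274/95.11 = 0.464 s.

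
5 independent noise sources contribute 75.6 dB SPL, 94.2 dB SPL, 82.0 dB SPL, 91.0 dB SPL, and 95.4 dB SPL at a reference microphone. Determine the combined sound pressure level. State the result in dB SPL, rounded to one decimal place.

For uncorrelated sources the intensities add, so convert each level to linear form, sum, and take 10·log₁₀ of the total.
Σ 10^(L/10) = 10^(75.6/10) + 10^(94.2/10) + 10^(82.0/10) + 10^(91.0/10) + 10^(95.4/10) = 7.551e+09.
L_total = 10·log₁₀(7.551e+09) = 98.78 dB SPL.

98.8 dB SPL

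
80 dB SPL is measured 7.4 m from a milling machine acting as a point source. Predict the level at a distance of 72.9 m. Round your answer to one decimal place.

Spherical spreading from a point source gives a 20·log₁₀(r₂/r₁) drop.
L₂ = 80 − 20·log₁₀(72.9/7.4) = 80 − 19.870 = 60.13 dB SPL.

60.1 dB SPL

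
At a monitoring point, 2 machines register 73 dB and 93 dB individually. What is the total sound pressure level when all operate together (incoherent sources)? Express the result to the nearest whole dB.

93 dB

For uncorrelated sources the intensities add, so convert each level to linear form, sum, and take 10·log₁₀ of the total.
Σ 10^(L/10) = 10^(73/10) + 10^(93/10) = 2.015e+09.
L_total = 10·log₁₀(2.015e+09) = 93.04 dB.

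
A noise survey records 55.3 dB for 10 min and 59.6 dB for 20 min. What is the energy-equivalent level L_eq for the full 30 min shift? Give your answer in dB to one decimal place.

The energy average is taken in the linear domain: L_eq = 10·log₁₀[(Σ tᵢ·10^(Lᵢ/10))/T], T = 30 min.
Σ tᵢ·10^(Lᵢ/10) = 10·10^(55.3/10) + 20·10^(59.6/10) = 2.163e+07.
L_eq = 10·log₁₀(2.163e+07/30) = 58.58 dB.

58.6 dB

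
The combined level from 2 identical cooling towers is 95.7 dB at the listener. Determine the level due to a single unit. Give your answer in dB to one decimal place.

92.7 dB

2 equal contributions raise the level by 10·log₁₀ 2 = 3.010 dB, so each unit alone gives 95.7 − 3.010.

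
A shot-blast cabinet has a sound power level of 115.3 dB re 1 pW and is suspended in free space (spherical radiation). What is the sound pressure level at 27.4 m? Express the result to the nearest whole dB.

The power spreads over a sphere of area 4π·r², so L_p = L_w − 10·log₁₀(4π·r²).
4π·r² = 9434 m², 10·log₁₀ of that is 39.747 dB.
L_p = 115.3 − 39.747 = 75.55 dB.

76 dB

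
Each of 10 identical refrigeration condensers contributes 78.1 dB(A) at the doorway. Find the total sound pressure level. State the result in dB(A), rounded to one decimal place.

88.1 dB(A)

N identical incoherent sources raise the level by 10·log₁₀ N.
L_total = 78.1 + 10·log₁₀(10) = 78.1 + 10.000 = 88.10 dB(A).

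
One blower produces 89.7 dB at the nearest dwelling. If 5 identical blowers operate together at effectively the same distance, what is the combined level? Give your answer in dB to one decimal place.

96.7 dB

N identical incoherent sources raise the level by 10·log₁₀ N.
L_total = 89.7 + 10·log₁₀(5) = 89.7 + 6.990 = 96.69 dB.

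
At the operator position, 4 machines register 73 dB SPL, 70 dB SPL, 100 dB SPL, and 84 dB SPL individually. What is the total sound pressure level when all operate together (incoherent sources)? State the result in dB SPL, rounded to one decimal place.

100.1 dB SPL

Incoherent sources combine by intensity addition: L_total = 10·log₁₀(Σ 10^(L_i/10)).
Σ 10^(L/10) = 10^(73/10) + 10^(70/10) + 10^(100/10) + 10^(84/10) = 1.028e+10.
L_total = 10·log₁₀(1.028e+10) = 100.12 dB SPL.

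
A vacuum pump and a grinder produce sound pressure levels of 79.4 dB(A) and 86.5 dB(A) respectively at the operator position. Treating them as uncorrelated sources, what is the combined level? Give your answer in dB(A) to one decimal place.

For uncorrelated sources the intensities add, so convert each level to linear form, sum, and take 10·log₁₀ of the total.
Σ 10^(L/10) = 10^(79.4/10) + 10^(86.5/10) = 5.338e+08.
L_total = 10·log₁₀(5.338e+08) = 87.27 dB(A).

87.3 dB(A)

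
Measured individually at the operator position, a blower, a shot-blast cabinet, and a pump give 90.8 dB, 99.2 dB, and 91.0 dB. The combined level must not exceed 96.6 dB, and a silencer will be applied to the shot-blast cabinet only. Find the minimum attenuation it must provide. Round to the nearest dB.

Everything except the shot-blast cabinet sums to 10^(90.8/10) + 10^(91.0/10) = 2.461e+09 in linear terms, 93.91 dB.
The limit corresponds to 10^(96.6/10) = 4.571e+09; subtracting the fixed part leaves 2.110e+09 for the shot-blast cabinet, i.e. 93.24 dB.
So the shot-blast cabinet must be reduced from 99.2 to 93.24 dB: IL = 5.96 dB.

6 dB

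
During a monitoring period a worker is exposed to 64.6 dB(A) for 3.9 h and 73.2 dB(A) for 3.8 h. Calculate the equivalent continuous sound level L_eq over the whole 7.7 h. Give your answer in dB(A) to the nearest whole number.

71 dB(A)

The energy average is taken in the linear domain: L_eq = 10·log₁₀[(Σ tᵢ·10^(Lᵢ/10))/T], T = 7.7 h.
Σ tᵢ·10^(Lᵢ/10) = 3.9·10^(64.6/10) + 3.8·10^(73.2/10) = 9.064e+07.
L_eq = 10·log₁₀(9.064e+07/7.7) = 70.71 dB(A).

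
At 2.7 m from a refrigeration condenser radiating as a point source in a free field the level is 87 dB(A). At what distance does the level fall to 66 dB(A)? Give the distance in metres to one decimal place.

30.3 m

Point-source spreading drops the level by 20·log₁₀(r₂/r₁); inverting, r₂/r₁ = 10^(ΔL/20).
r₂ = 2.7·10^((87−66)/20) = 2.7·10^(21.0/20) = 30.29 m.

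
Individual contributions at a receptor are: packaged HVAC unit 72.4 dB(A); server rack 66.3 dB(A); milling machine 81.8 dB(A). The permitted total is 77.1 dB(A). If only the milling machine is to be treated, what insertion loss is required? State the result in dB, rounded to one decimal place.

The untreated sources together contribute 10^(72.4/10) + 10^(66.3/10) = 2.164e+07, i.e. 73.35 dB(A).
The limit corresponds to 10^(77.1/10) = 5.129e+07; subtracting the fixed part leaves 2.964e+07 for the milling machine, i.e. 74.72 dB(A).
So the milling machine must be reduced from 81.8 to 74.72 dB(A): IL = 7.08 dB.

7.1 dB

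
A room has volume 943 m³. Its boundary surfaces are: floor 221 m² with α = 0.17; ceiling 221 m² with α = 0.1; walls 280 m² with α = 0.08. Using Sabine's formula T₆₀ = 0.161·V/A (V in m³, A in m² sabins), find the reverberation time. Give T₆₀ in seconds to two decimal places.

1.85 s

A = Σ Sᵢαᵢ = 221·0.17 + 221·0.1 + 280·0.08 = 82.07 m².
T₆₀ = 0.161·V/A = 0.161·943/82.07 = 1.850 s.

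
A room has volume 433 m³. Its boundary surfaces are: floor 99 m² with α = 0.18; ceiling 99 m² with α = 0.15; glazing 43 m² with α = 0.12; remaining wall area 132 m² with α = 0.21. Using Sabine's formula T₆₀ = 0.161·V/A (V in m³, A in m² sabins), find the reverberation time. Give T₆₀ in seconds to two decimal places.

1.06 s

Summing Sᵢαᵢ: 99·0.18 + 99·0.15 + 43·0.12 + 132·0.21 = 65.55 m².
T₆₀ = 0.161·V/A = 0.161·433/65.55 = 1.064 s.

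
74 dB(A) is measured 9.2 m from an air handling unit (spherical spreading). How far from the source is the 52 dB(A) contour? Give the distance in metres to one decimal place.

115.8 m

The 22.0 dB drop corresponds to a distance ratio of 10^(22.0/20) for a point source.
r₂ = 9.2·10^((74−52)/20) = 9.2·10^(22.0/20) = 115.82 m.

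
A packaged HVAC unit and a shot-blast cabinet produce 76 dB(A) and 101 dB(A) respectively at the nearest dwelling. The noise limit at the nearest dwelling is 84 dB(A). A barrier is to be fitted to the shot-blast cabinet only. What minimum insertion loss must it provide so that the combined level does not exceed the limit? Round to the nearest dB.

18 dB

Everything except the shot-blast cabinet sums to 10^(76/10) = 3.981e+07 in linear terms, 76.00 dB(A).
To meet 84 dB(A) overall, the treated shot-blast cabinet may contribute at most 10^(84/10) − 3.981e+07 = 2.114e+08, i.e. 83.25 dB(A).
Required insertion loss = 101 − 83.25 = 17.75 dB.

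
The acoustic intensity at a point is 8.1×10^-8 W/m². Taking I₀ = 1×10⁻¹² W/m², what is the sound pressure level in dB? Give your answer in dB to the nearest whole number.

49 dB

I/I₀ = 8.1×10^-8/10⁻¹² = 8.1×10^4, and L = 10·log₁₀(I/I₀).
L = 10·(0.9085 + 4) = 49.08 dB.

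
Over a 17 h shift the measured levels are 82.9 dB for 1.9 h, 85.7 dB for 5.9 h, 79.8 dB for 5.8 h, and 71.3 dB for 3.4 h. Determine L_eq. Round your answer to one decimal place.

82.7 dB

Weight each interval's intensity by its duration and average over T = 17 h:
Σ tᵢ·10^(Lᵢ/10) = 1.9·10^(82.9/10) + 5.9·10^(85.7/10) + 5.8·10^(79.8/10) + 3.4·10^(71.3/10) = 3.162e+09.
L_eq = 10·log₁₀(3.162e+09/17) = 82.70 dB.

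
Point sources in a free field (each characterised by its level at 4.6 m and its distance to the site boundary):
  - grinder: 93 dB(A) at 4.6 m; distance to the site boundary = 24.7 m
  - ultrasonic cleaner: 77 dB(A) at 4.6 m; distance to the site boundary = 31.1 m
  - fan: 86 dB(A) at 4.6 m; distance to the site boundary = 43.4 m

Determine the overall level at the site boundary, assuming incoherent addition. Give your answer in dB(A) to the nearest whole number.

Propagate each source to the receiver with L = L_ref − 20·log₁₀(r/r_ref), then add intensities.
grinder: 93 − 20·log₁₀(24.7/4.6) = 93 − 14.60 = 78.40 dB(A).
ultrasonic cleaner: 77 − 20·log₁₀(31.1/4.6) = 77 − 16.60 = 60.40 dB(A).
fan: 86 − 20·log₁₀(43.4/4.6) = 86 − 19.49 = 66.51 dB(A).
Σ 10^(L/10) = 7.477e+07 → L_total = 10·log₁₀(7.477e+07) = 78.74 dB(A).

79 dB(A)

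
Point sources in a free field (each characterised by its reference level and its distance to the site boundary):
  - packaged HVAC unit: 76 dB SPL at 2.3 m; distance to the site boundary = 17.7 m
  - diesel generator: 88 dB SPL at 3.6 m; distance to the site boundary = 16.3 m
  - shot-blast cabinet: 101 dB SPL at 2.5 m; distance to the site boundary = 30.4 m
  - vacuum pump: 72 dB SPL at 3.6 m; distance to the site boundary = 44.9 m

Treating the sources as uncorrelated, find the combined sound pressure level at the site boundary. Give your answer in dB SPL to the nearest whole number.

Propagate each source to the receiver with L = L_ref − 20·log₁₀(r/r_ref), then add intensities.
packaged HVAC unit: 76 − 20·log₁₀(17.7/2.3) = 76 − 17.72 = 58.28 dB SPL.
diesel generator: 88 − 20·log₁₀(16.3/3.6) = 88 − 13.12 = 74.88 dB SPL.
shot-blast cabinet: 101 − 20·log₁₀(30.4/2.5) = 101 − 21.70 = 79.30 dB SPL.
vacuum pump: 72 − 20·log₁₀(44.9/3.6) = 72 − 21.92 = 50.08 dB SPL.
Σ 10^(L/10) = 1.167e+08 → L_total = 10·log₁₀(1.167e+08) = 80.67 dB SPL.

81 dB SPL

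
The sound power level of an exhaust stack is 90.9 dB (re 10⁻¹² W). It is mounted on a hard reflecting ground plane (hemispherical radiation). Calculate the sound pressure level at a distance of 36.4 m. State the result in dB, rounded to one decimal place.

L_p = L_w − 10·log₁₀(2π·r²) with r = 36.4 m.
2π·r² = 8325 m², 10·log₁₀ of that is 39.204 dB.
L_p = 90.9 − 39.204 = 51.70 dB.

51.7 dB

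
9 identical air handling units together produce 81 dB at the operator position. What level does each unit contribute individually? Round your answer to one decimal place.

9 equal contributions raise the level by 10·log₁₀ 9 = 9.542 dB, so each unit alone gives 81 − 9.542.

71.5 dB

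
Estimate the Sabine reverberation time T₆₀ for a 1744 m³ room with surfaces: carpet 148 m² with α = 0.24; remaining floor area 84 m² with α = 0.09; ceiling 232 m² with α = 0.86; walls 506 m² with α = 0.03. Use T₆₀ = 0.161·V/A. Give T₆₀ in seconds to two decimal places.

Total absorption A = 148·0.24 + 84·0.09 + 232·0.86 + 506·0.03 = 257.78 m² sabins.
T₆₀ = 0.161·V/A = 0.161·1744/257.78 = 1.089 s.

1.09 s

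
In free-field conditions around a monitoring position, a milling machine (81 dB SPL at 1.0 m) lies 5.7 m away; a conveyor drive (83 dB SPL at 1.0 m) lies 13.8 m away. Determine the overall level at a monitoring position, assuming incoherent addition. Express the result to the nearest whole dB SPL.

Propagate each source to the receiver with L = L_ref − 20·log₁₀(r/r_ref), then add intensities.
milling machine: 81 − 20·log₁₀(5.7/1.0) = 81 − 15.12 = 65.88 dB SPL.
conveyor drive: 83 − 20·log₁₀(13.8/1.0) = 83 − 22.80 = 60.20 dB SPL.
Σ 10^(L/10) = 4.923e+06 → L_total = 10·log₁₀(4.923e+06) = 66.92 dB SPL.

67 dB SPL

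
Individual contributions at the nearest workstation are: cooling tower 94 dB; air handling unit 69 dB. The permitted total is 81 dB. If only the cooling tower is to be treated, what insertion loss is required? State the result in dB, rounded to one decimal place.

Everything except the cooling tower sums to 10^(69/10) = 7.943e+06 in linear terms, 69.00 dB.
The limit corresponds to 10^(81/10) = 1.259e+08; subtracting the fixed part leaves 1.179e+08 for the cooling tower, i.e. 80.72 dB.
Required insertion loss = 94 − 80.72 = 13.28 dB.

13.3 dB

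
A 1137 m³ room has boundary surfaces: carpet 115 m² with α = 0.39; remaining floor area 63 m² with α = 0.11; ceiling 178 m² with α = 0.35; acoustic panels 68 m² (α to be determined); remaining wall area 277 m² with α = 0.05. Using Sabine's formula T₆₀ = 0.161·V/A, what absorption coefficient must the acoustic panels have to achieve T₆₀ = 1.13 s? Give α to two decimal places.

A = 0.161·V/T₆₀ = 0.161·1137/1.13 = 162.00 m² sabins.
Absorption from the other surfaces = 115·0.39 + 63·0.11 + 178·0.35 + 277·0.05 = 127.93 m², so the acoustic panels must supply 34.07 m² over 68 m².
α = 34.07/68 = 0.501.

0.50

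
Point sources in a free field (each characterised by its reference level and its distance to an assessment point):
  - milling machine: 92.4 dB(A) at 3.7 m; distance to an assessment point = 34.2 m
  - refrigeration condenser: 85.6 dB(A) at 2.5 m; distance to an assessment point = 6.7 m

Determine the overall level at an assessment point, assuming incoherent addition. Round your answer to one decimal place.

78.5 dB(A)

First find each source's level at the receiver (point-source: −20·log₁₀(r/r_ref)), then combine on an intensity basis.
milling machine: 92.4 − 20·log₁₀(34.2/3.7) = 92.4 − 19.32 = 73.08 dB(A).
refrigeration condenser: 85.6 − 20·log₁₀(6.7/2.5) = 85.6 − 8.56 = 77.04 dB(A).
Σ 10^(L/10) = 7.089e+07 → L_total = 10·log₁₀(7.089e+07) = 78.51 dB(A).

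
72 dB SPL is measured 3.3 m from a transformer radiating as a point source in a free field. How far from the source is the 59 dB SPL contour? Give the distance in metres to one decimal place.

Point-source spreading drops the level by 20·log₁₀(r₂/r₁); inverting, r₂/r₁ = 10^(ΔL/20).
r₂ = 3.3·10^((72−59)/20) = 3.3·10^(13.0/20) = 14.74 m.

14.7 m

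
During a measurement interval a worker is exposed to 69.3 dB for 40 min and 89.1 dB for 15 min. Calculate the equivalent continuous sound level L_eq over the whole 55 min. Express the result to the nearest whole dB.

The energy average is taken in the linear domain: L_eq = 10·log₁₀[(Σ tᵢ·10^(Lᵢ/10))/T], T = 55 min.
Σ tᵢ·10^(Lᵢ/10) = 40·10^(69.3/10) + 15·10^(89.1/10) = 1.253e+10.
L_eq = 10·log₁₀(1.253e+10/55) = 83.58 dB.

84 dB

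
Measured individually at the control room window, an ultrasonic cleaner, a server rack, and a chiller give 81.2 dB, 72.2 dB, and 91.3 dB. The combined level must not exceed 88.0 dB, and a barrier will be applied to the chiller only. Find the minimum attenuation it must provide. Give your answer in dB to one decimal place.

Fixed contribution from the other sources: Σ 10^(L/10) = 10^(81.2/10) + 10^(72.2/10) = 1.484e+08 (81.71 dB).
The limit corresponds to 10^(88.0/10) = 6.310e+08; subtracting the fixed part leaves 4.825e+08 for the chiller, i.e. 86.84 dB.
Required insertion loss = 91.3 − 86.84 = 4.46 dB.

4.5 dB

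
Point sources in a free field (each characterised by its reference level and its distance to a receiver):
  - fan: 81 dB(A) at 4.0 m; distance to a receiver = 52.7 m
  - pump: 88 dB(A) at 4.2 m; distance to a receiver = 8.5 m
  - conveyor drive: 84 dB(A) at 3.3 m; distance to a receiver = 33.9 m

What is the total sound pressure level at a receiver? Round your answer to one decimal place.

82.0 dB(A)

Apply inverse-square spreading to bring every level to the receiver, then sum 10^(L/10).
fan: 81 − 20·log₁₀(52.7/4.0) = 81 − 22.40 = 58.60 dB(A).
pump: 88 − 20·log₁₀(8.5/4.2) = 88 − 6.12 = 81.88 dB(A).
conveyor drive: 84 − 20·log₁₀(33.9/3.3) = 84 − 20.23 = 63.77 dB(A).
Σ 10^(L/10) = 1.572e+08 → L_total = 10·log₁₀(1.572e+08) = 81.96 dB(A).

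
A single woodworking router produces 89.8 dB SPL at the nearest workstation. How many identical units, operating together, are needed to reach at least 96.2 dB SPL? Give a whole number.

5

N identical sources give L₁ + 10·log₁₀ N, so require 10·log₁₀ N ≥ 96.2 − 89.8 = 6.4 dB.
N ≥ 10^(6.4/10) = 4.365, so N = 5.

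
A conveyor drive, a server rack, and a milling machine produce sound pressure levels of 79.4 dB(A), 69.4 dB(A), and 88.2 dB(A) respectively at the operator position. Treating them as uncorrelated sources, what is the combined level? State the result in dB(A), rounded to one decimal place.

88.8 dB(A)

For uncorrelated sources the intensities add, so convert each level to linear form, sum, and take 10·log₁₀ of the total.
Σ 10^(L/10) = 10^(79.4/10) + 10^(69.4/10) + 10^(88.2/10) = 7.565e+08.
L_total = 10·log₁₀(7.565e+08) = 88.79 dB(A).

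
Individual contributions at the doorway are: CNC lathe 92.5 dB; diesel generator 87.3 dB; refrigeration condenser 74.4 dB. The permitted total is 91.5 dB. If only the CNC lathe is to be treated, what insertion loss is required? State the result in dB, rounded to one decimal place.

3.2 dB

Fixed contribution from the other sources: Σ 10^(L/10) = 10^(87.3/10) + 10^(74.4/10) = 5.646e+08 (87.52 dB).
To meet 91.5 dB overall, the treated CNC lathe may contribute at most 10^(91.5/10) − 5.646e+08 = 8.480e+08, i.e. 89.28 dB.
Required insertion loss = 92.5 − 89.28 = 3.22 dB.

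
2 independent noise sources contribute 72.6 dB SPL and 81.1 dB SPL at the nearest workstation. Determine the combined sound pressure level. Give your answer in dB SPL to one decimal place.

81.7 dB SPL

Incoherent sources combine by intensity addition: L_total = 10·log₁₀(Σ 10^(L_i/10)).
Σ 10^(L/10) = 10^(72.6/10) + 10^(81.1/10) = 1.470e+08.
L_total = 10·log₁₀(1.470e+08) = 81.67 dB SPL.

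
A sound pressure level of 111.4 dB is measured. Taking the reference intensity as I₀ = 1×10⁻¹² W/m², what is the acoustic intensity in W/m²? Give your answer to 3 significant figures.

I = I₀·10^(L/10) = 10⁻¹² × 10^(111.4/10) = 10^(-0.860).

0.138 W/m²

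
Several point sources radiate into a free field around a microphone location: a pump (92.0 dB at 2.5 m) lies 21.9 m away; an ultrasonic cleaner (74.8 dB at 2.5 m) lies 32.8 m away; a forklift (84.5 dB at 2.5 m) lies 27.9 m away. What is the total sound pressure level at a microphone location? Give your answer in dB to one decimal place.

73.6 dB

First find each source's level at the receiver (point-source: −20·log₁₀(r/r_ref)), then combine on an intensity basis.
pump: 92.0 − 20·log₁₀(21.9/2.5) = 92.0 − 18.85 = 73.15 dB.
ultrasonic cleaner: 74.8 − 20·log₁₀(32.8/2.5) = 74.8 − 22.36 = 52.44 dB.
forklift: 84.5 − 20·log₁₀(27.9/2.5) = 84.5 − 20.95 = 63.55 dB.
Σ 10^(L/10) = 2.309e+07 → L_total = 10·log₁₀(2.309e+07) = 73.63 dB.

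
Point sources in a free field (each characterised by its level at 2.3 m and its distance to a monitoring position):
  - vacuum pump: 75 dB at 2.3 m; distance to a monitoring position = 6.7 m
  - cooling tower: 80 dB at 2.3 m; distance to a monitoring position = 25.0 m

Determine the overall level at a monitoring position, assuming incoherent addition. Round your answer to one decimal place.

66.6 dB

Propagate each source to the receiver with L = L_ref − 20·log₁₀(r/r_ref), then add intensities.
vacuum pump: 75 − 20·log₁₀(6.7/2.3) = 75 − 9.29 = 65.71 dB.
cooling tower: 80 − 20·log₁₀(25.0/2.3) = 80 − 20.72 = 59.28 dB.
Σ 10^(L/10) = 4.573e+06 → L_total = 10·log₁₀(4.573e+06) = 66.60 dB.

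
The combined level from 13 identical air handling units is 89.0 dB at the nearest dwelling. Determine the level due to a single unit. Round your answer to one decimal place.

77.9 dB

Dividing the total intensity by 13 lowers the level by 10·log₁₀ 13 = 11.139 dB: L₁ = 89.0 − 11.139.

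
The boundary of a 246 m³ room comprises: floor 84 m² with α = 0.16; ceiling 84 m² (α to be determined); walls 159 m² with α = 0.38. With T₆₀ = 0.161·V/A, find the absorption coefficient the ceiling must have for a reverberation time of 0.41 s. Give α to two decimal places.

0.27

Required total absorption A = 0.161·246/0.41 = 96.60 m².
Absorption from the other surfaces = 84·0.16 + 159·0.38 = 73.86 m², so the ceiling must supply 22.74 m² over 84 m².
α = 22.74/84 = 0.271.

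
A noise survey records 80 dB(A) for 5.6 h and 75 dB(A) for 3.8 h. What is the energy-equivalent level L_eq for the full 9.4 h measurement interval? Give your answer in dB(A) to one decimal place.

78.6 dB(A)

The energy average is taken in the linear domain: L_eq = 10·log₁₀[(Σ tᵢ·10^(Lᵢ/10))/T], T = 9.4 h.
Σ tᵢ·10^(Lᵢ/10) = 5.6·10^(80/10) + 3.8·10^(75/10) = 6.802e+08.
L_eq = 10·log₁₀(6.802e+08/9.4) = 78.59 dB(A).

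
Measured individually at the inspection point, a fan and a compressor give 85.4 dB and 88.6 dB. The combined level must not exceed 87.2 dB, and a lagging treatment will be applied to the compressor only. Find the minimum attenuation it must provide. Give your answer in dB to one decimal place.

6.1 dB

Fixed contribution from the other source: Σ 10^(L/10) = 10^(85.4/10) = 3.467e+08 (85.40 dB).
The limit corresponds to 10^(87.2/10) = 5.248e+08; subtracting the fixed part leaves 1.781e+08 for the compressor, i.e. 82.51 dB.
So the compressor must be reduced from 88.6 to 82.51 dB: IL = 6.09 dB.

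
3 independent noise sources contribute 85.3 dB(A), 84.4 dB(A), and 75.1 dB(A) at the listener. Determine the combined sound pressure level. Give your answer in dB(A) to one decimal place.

For uncorrelated sources the intensities add, so convert each level to linear form, sum, and take 10·log₁₀ of the total.
Σ 10^(L/10) = 10^(85.3/10) + 10^(84.4/10) + 10^(75.1/10) = 6.466e+08.
L_total = 10·log₁₀(6.466e+08) = 88.11 dB(A).

88.1 dB(A)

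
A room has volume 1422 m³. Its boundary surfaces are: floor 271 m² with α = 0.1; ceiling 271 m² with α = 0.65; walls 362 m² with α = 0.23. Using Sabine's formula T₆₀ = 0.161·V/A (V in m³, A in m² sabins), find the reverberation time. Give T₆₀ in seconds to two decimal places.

0.80 s

Total absorption A = 271·0.1 + 271·0.65 + 362·0.23 = 286.51 m² sabins.
T₆₀ = 0.161·V/A = 0.161·1422/286.51 = 0.799 s.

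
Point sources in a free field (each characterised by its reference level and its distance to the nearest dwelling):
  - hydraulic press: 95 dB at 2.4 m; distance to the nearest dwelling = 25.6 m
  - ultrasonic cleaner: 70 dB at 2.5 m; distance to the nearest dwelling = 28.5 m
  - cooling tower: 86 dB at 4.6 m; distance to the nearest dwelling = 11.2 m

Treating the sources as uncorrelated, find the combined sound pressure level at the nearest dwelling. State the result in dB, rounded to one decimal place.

79.8 dB

First find each source's level at the receiver (point-source: −20·log₁₀(r/r_ref)), then combine on an intensity basis.
hydraulic press: 95 − 20·log₁₀(25.6/2.4) = 95 − 20.56 = 74.44 dB.
ultrasonic cleaner: 70 − 20·log₁₀(28.5/2.5) = 70 − 21.14 = 48.86 dB.
cooling tower: 86 − 20·log₁₀(11.2/4.6) = 86 − 7.73 = 78.27 dB.
Σ 10^(L/10) = 9.503e+07 → L_total = 10·log₁₀(9.503e+07) = 79.78 dB.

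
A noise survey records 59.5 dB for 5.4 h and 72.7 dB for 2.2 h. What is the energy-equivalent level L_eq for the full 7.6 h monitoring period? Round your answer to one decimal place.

L_eq = 10·log₁₀[(1/T)·Σ tᵢ·10^(Lᵢ/10)] with T = 7.6 h.
Σ tᵢ·10^(Lᵢ/10) = 5.4·10^(59.5/10) + 2.2·10^(72.7/10) = 4.578e+07.
L_eq = 10·log₁₀(4.578e+07/7.6) = 67.80 dB.

67.8 dB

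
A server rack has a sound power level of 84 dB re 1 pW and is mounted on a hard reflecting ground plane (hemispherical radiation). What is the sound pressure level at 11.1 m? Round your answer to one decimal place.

Free-field hemispherical radiation: L_p = L_w − 10·log₁₀(2π·r²), r = 11.1 m.
2π·r² = 774.2 m², 10·log₁₀ of that is 28.888 dB.
L_p = 84 − 28.888 = 55.11 dB.

55.1 dB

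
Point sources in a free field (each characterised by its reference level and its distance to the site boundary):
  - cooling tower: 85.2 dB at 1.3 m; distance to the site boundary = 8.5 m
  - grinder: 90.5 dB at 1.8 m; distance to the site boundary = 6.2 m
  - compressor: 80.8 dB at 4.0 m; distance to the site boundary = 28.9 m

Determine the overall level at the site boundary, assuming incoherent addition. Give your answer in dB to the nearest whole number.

80 dB

First find each source's level at the receiver (point-source: −20·log₁₀(r/r_ref)), then combine on an intensity basis.
cooling tower: 85.2 − 20·log₁₀(8.5/1.3) = 85.2 − 16.31 = 68.89 dB.
grinder: 90.5 − 20·log₁₀(6.2/1.8) = 90.5 − 10.74 = 79.76 dB.
compressor: 80.8 − 20·log₁₀(28.9/4.0) = 80.8 − 17.18 = 63.62 dB.
Σ 10^(L/10) = 1.046e+08 → L_total = 10·log₁₀(1.046e+08) = 80.20 dB.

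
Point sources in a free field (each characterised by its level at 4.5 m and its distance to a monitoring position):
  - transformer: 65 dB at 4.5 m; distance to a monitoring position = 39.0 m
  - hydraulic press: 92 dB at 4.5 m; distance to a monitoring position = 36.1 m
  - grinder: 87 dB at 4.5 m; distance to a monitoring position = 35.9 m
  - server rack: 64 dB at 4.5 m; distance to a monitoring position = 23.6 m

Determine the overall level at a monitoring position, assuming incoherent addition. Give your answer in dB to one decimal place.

First find each source's level at the receiver (point-source: −20·log₁₀(r/r_ref)), then combine on an intensity basis.
transformer: 65 − 20·log₁₀(39.0/4.5) = 65 − 18.76 = 46.24 dB.
hydraulic press: 92 − 20·log₁₀(36.1/4.5) = 92 − 18.09 = 73.91 dB.
grinder: 87 − 20·log₁₀(35.9/4.5) = 87 − 18.04 = 68.96 dB.
server rack: 64 − 20·log₁₀(23.6/4.5) = 64 − 14.39 = 49.61 dB.
Σ 10^(L/10) = 3.264e+07 → L_total = 10·log₁₀(3.264e+07) = 75.14 dB.

75.1 dB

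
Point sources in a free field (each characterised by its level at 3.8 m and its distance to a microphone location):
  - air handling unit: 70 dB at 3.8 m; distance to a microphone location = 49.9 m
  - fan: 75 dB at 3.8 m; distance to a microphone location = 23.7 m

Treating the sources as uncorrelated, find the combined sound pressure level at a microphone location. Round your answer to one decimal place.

59.4 dB

Apply inverse-square spreading to bring every level to the receiver, then sum 10^(L/10).
air handling unit: 70 − 20·log₁₀(49.9/3.8) = 70 − 22.37 = 47.63 dB.
fan: 75 − 20·log₁₀(23.7/3.8) = 75 − 15.90 = 59.10 dB.
Σ 10^(L/10) = 8.710e+05 → L_total = 10·log₁₀(8.710e+05) = 59.40 dB.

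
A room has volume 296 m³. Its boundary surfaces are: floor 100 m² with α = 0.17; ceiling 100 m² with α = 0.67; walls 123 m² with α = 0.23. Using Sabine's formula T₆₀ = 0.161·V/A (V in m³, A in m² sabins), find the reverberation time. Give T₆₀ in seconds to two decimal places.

0.42 s

Summing Sᵢαᵢ: 100·0.17 + 100·0.67 + 123·0.23 = 112.29 m².
T₆₀ = 0.161 × 296 / 112.29 = 0.424 s.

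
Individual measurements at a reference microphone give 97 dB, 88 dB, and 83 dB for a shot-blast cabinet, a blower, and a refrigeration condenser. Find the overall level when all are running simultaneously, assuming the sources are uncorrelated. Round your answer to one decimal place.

Incoherent sources combine by intensity addition: L_total = 10·log₁₀(Σ 10^(L_i/10)).
Σ 10^(L/10) = 10^(97/10) + 10^(88/10) + 10^(83/10) = 5.842e+09.
L_total = 10·log₁₀(5.842e+09) = 97.67 dB.

97.7 dB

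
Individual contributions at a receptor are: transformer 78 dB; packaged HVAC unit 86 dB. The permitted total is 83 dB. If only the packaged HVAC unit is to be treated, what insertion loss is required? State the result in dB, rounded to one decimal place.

4.7 dB

Fixed contribution from the other source: Σ 10^(L/10) = 10^(78/10) = 6.310e+07 (78.00 dB).
The limit corresponds to 10^(83/10) = 1.995e+08; subtracting the fixed part leaves 1.364e+08 for the packaged HVAC unit, i.e. 81.35 dB.
So the packaged HVAC unit must be reduced from 86 to 81.35 dB: IL = 4.65 dB.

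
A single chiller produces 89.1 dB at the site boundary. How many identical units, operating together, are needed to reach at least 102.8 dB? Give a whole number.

24

Need L₁ + 10·log₁₀ N ≥ 102.8, i.e. log₁₀ N ≥ 1.37.
N ≥ 10^(13.7/10) = 23.442, so N = 24.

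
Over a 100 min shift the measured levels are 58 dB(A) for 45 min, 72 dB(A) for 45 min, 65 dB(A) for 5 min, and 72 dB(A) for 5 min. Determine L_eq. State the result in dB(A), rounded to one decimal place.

L_eq = 10·log₁₀[(1/T)·Σ tᵢ·10^(Lᵢ/10)] with T = 100 min.
Σ tᵢ·10^(Lᵢ/10) = 45·10^(58/10) + 45·10^(72/10) + 5·10^(65/10) + 5·10^(72/10) = 8.367e+08.
L_eq = 10·log₁₀(8.367e+08/100) = 69.23 dB(A).

69.2 dB(A)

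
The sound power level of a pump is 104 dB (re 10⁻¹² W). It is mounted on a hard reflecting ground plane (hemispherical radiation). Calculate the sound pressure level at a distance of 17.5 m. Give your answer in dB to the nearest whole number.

71 dB

The power spreads over a hemisphere of area 2π·r², so L_p = L_w − 10·log₁₀(2π·r²).
2π·r² = 1924 m², 10·log₁₀ of that is 32.843 dB.
L_p = 104 − 32.843 = 71.16 dB.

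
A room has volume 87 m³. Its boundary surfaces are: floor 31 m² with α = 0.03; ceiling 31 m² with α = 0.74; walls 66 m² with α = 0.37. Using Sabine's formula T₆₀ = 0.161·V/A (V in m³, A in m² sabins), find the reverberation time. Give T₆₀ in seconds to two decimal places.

0.29 s

Summing Sᵢαᵢ: 31·0.03 + 31·0.74 + 66·0.37 = 48.29 m².
T₆₀ = 0.161·V/A = 0.161·87/48.29 = 0.290 s.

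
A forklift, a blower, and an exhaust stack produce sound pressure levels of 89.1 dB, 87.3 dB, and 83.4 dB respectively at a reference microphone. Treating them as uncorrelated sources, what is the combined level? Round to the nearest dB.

92 dB

For uncorrelated sources the intensities add, so convert each level to linear form, sum, and take 10·log₁₀ of the total.
Σ 10^(L/10) = 10^(89.1/10) + 10^(87.3/10) + 10^(83.4/10) = 1.569e+09.
L_total = 10·log₁₀(1.569e+09) = 91.96 dB.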